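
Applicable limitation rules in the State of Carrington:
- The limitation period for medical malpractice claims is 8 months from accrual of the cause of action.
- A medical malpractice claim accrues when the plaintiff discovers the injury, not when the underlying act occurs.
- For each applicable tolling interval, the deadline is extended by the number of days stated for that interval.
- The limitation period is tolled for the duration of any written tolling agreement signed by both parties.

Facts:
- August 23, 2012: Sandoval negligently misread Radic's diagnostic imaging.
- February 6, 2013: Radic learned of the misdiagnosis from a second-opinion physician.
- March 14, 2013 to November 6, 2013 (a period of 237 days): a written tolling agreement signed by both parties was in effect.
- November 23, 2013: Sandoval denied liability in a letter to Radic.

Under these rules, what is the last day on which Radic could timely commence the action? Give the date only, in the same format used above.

May 31, 2014

The claim did not accrue until Radic discovered the injury on February 6, 2013; the August 23, 2012 act date does not start the clock under the stated rule.
The untolled deadline — 8 months after February 6, 2013 — is October 6, 2013.
Because the written tolling agreement ran from March 14, 2013 to November 6, 2013, the deadline is extended by 237 days to May 31, 2014.
Nothing else in the chronology tolls or restarts the period.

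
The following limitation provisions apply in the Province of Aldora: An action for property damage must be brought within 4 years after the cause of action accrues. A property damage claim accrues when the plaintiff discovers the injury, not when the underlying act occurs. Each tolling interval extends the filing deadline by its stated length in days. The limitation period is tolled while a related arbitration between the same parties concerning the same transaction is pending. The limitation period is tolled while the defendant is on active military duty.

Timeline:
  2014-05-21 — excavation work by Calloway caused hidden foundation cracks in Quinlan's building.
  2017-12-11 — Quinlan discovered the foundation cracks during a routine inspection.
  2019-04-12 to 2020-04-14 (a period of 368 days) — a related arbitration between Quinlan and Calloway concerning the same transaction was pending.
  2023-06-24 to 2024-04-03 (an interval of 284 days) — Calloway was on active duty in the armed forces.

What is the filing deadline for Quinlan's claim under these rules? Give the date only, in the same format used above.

2022-12-14

Accrual is tied to discovery, so the period began on 2017-12-11 rather than on 2014-05-21 when the act occurred.
The untolled deadline — 4 years after 2017-12-11 — is 2021-12-11.
The period was tolled for 368 days by the pending related arbitration (2019-04-12 to 2020-04-14), pushing the deadline to 2022-12-14.
By the time the defendant's active military service began on 2023-06-24, the limitation period had already expired on 2022-12-14; that interval cannot revive it.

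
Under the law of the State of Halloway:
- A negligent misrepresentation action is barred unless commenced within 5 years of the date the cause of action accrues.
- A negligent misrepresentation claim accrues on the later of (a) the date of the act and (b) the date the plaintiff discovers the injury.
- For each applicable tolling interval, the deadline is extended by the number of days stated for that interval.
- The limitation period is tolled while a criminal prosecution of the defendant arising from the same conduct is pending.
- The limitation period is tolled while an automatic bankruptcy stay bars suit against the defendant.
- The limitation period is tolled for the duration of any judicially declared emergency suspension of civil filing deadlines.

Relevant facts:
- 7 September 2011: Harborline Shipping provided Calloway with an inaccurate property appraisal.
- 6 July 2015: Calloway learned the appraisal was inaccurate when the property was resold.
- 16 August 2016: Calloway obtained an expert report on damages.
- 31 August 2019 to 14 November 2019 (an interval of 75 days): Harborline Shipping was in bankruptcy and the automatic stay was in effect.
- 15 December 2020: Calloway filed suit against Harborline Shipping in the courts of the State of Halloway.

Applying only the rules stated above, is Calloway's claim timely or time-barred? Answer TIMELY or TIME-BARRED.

TIME-BARRED

Because discovery on 6 July 2015 post-dates the 7 September 2011 act, accrual under the later-of rule falls on 6 July 2015.
5 years from 6 July 2015 is 6 July 2020.
The period was tolled for 75 days by the automatic bankruptcy stay (31 August 2019 to 14 November 2019), pushing the deadline to 19 September 2020.
The other events in the timeline have no effect on the limitation period under the stated rules.
Filing on 15 December 2020 missed the 19 September 2020 deadline — the action is time-barred.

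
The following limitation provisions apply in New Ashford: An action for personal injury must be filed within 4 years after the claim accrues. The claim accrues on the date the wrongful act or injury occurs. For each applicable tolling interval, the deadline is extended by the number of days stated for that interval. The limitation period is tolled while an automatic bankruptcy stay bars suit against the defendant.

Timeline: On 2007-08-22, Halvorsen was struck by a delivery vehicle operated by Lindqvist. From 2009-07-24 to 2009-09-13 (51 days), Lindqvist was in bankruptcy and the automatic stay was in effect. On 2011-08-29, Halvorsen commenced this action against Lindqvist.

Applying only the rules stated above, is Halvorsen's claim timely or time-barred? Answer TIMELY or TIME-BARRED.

TIMELY

The limitation period began to run on 2007-08-22.
The untolled deadline — 4 years after 2007-08-22 — is 2011-08-22.
The automatic bankruptcy stay from 2009-07-24 to 2009-09-13 tolled the period for 51 days, extending the deadline to 2011-10-12.
Halvorsen filed on 2011-08-29, before the 2011-10-12 deadline, so the action is timely.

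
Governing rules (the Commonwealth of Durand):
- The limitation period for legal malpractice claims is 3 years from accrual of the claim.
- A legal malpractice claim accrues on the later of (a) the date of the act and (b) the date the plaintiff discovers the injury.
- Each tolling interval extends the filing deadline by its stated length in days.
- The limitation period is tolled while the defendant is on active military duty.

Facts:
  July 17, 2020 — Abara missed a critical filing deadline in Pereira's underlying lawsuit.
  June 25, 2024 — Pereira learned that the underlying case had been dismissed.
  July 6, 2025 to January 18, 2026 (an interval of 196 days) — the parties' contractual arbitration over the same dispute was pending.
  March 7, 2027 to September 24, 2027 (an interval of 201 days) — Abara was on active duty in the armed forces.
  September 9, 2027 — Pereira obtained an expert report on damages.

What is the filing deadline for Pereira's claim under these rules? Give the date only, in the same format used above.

Because discovery on June 25, 2024 post-dates the July 17, 2020 act, accrual under the later-of rule falls on June 25, 2024.
The untolled deadline — 3 years after June 25, 2024 — is June 25, 2027.
Because the defendant's active military service ran from March 7, 2027 to September 24, 2027, the deadline is extended by 201 days to January 12, 2028.
Although a pending arbitration ran from July 6, 2025 to January 18, 2026, the stated rules do not make that a tolling event, so it is disregarded.
Nothing else in the chronology tolls or restarts the period.

January 12, 2028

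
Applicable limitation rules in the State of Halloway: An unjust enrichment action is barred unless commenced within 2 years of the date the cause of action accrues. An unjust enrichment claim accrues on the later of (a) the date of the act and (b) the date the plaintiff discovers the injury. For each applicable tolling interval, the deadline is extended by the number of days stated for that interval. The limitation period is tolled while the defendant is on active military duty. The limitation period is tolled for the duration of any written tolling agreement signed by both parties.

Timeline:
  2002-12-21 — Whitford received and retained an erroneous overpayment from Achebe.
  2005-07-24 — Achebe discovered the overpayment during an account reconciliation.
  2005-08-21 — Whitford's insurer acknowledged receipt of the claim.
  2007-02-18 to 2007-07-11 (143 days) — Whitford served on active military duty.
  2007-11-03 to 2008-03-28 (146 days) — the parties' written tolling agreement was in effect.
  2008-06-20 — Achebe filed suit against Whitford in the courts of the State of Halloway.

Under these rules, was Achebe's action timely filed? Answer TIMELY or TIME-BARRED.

TIME-BARRED

The claim accrued on 2005-07-24 — the later of the 2002-12-21 act and the 2005-07-24 discovery.
The untolled deadline — 2 years after 2005-07-24 — is 2007-07-24.
The defendant's active military service from 2007-02-18 to 2007-07-11 tolled the period for 143 days, extending the deadline to 2007-12-14.
The written tolling agreement from 2007-11-03 to 2008-03-28 tolled the period for 146 days, extending the deadline to 2008-05-08.
None of the other events listed affects the running of the period under the stated rules.
Achebe filed on 2008-06-20, after the 2008-05-08 deadline, so the action is time-barred.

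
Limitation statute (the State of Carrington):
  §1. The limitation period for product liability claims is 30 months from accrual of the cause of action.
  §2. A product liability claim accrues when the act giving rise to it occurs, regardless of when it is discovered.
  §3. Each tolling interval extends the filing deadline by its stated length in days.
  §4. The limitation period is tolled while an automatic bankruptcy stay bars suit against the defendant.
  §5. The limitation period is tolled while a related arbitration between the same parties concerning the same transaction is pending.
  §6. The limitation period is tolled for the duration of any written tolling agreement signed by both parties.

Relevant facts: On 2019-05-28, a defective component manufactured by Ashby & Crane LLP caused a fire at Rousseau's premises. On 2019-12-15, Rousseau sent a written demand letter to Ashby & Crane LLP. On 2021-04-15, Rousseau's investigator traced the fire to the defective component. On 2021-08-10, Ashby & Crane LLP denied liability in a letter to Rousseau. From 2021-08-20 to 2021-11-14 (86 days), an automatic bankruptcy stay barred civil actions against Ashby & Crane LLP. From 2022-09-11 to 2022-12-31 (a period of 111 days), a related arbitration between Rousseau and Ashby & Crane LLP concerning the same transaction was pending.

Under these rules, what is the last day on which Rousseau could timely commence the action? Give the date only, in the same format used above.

2022-02-22

Accrual is governed by the date of the act, so the period began to run on 2019-05-28; the later discovery on 2021-04-15 is irrelevant under the stated rule.
The untolled deadline — 30 months after 2019-05-28 — is 2021-11-28.
The period was tolled for 86 days by the automatic bankruptcy stay (2021-08-20 to 2021-11-14), pushing the deadline to 2022-02-22.
The pending related arbitration starting 2022-09-11 came too late — the period had run on 2022-02-22 — and so does not extend the deadline.
None of the other events listed affects the running of the period under the stated rules.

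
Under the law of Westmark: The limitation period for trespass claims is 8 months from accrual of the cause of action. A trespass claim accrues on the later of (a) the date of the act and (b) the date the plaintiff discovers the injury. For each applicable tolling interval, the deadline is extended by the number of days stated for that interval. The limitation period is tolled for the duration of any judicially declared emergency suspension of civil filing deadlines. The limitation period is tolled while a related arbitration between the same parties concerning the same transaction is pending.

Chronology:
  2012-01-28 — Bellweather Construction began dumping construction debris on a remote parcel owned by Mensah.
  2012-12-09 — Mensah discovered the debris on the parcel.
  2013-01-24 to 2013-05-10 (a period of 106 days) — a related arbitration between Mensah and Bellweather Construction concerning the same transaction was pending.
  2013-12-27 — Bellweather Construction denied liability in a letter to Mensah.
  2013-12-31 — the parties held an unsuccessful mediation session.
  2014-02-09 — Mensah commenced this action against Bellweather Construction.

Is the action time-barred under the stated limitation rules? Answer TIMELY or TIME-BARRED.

Because discovery on 2012-12-09 post-dates the 2012-01-28 act, accrual under the later-of rule falls on 2012-12-09.
The untolled deadline — 8 months after 2012-12-09 — is 2013-08-09.
The period was tolled for 106 days by the pending related arbitration (2013-01-24 to 2013-05-10), pushing the deadline to 2013-11-23.
Nothing else in the chronology tolls or restarts the period.
Mensah filed on 2014-02-09, after the 2013-11-23 deadline, so the action is time-barred.

TIME-BARRED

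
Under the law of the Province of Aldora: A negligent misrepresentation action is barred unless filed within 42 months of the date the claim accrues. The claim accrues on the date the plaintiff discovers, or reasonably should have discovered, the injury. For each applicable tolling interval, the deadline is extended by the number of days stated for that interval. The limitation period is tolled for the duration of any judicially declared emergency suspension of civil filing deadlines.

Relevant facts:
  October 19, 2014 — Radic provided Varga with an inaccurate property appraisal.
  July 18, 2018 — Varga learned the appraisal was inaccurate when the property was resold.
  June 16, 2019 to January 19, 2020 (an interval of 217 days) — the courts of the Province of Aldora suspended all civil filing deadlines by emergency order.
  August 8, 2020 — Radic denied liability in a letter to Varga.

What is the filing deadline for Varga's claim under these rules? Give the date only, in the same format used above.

August 23, 2022

The claim did not accrue until Varga discovered the injury on July 18, 2018; the October 19, 2014 act date does not start the clock under the stated rule.
Adding the 42 months base period to July 18, 2018 gives a deadline of January 18, 2022, before any tolling.
The period was tolled for 217 days by the emergency suspension of filing deadlines (June 16, 2019 to January 19, 2020), pushing the deadline to August 23, 2022.
Nothing else in the chronology tolls or restarts the period.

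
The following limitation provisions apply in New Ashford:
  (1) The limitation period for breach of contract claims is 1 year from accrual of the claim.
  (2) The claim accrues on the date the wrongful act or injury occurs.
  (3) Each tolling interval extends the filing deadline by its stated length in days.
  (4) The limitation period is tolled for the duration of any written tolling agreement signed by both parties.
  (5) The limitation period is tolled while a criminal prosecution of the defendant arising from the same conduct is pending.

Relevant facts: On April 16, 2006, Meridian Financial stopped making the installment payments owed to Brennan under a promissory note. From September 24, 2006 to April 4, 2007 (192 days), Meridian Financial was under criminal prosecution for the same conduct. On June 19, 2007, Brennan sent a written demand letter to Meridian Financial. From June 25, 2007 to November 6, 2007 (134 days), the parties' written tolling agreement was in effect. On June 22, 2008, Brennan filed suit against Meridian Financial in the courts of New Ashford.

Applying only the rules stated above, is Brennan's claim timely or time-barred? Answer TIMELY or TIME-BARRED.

The limitation period began to run on April 16, 2006.
Adding the 1 year base period to April 16, 2006 gives a deadline of April 16, 2007, before any tolling.
Because the pending criminal prosecution ran from September 24, 2006 to April 4, 2007, the deadline is extended by 192 days to October 25, 2007.
Because the written tolling agreement ran from June 25, 2007 to November 6, 2007, the deadline is extended by 134 days to March 7, 2008.
Nothing else in the chronology tolls or restarts the period.
Filing on June 22, 2008 missed the March 7, 2008 deadline — the action is time-barred.

TIME-BARRED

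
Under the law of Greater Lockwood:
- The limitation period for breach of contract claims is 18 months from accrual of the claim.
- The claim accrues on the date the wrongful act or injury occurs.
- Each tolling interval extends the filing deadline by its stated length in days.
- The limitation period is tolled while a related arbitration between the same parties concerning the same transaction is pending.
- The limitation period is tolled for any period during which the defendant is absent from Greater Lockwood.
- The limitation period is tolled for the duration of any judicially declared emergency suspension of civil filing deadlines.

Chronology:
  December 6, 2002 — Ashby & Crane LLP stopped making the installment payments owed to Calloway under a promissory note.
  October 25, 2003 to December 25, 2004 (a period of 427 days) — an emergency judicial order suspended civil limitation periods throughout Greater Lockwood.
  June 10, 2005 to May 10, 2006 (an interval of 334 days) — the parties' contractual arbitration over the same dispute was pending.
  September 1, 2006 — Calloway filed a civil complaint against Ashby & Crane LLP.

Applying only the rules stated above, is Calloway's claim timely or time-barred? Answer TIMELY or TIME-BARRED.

TIME-BARRED

The claim accrued on December 6, 2002, when the wrongful act occurred.
Adding the 18 months base period to December 6, 2002 gives a deadline of June 6, 2004, before any tolling.
The period was tolled for 427 days by the emergency suspension of filing deadlines (October 25, 2003 to December 25, 2004), pushing the deadline to August 7, 2005.
The pending related arbitration from June 10, 2005 to May 10, 2006 tolled the period for 334 days, extending the deadline to July 7, 2006.
The September 1, 2006 filing falls after the July 7, 2006 deadline; the claim is time-barred.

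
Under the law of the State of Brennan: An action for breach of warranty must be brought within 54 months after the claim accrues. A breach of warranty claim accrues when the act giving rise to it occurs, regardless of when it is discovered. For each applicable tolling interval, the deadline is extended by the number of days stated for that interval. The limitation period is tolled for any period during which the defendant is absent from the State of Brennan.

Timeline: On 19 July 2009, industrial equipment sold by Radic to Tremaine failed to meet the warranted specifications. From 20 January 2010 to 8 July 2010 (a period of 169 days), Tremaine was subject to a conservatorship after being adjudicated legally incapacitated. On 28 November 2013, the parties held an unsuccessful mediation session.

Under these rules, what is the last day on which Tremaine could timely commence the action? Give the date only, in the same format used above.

The limitation period began to run on 19 July 2009.
The untolled deadline — 54 months after 19 July 2009 — is 19 January 2014.
No stated provision tolls the period for the plaintiff's incapacity, so the interval from 20 January 2010 to 8 July 2010 has no effect on the deadline.
Nothing else in the chronology tolls or restarts the period.

19 January 2014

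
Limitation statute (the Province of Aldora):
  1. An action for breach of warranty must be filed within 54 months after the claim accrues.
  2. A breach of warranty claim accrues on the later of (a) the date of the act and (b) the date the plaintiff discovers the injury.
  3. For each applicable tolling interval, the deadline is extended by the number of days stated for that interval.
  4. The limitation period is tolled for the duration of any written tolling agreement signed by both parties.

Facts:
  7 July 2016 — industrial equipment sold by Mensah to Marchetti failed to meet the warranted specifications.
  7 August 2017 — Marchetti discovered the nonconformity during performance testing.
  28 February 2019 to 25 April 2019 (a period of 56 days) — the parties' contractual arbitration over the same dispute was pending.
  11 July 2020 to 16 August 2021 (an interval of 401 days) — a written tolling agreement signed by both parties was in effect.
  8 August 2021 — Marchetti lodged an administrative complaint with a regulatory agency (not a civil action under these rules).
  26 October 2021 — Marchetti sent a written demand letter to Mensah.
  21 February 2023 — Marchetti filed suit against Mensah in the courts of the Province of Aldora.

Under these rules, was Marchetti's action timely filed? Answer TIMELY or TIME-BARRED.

TIMELY

Taking the later of the act (7 July 2016) and discovery (7 August 2017), the claim accrued on 7 August 2017.
54 months from 7 August 2017 is 7 February 2022.
Because the written tolling agreement ran from 11 July 2020 to 16 August 2021, the deadline is extended by 401 days to 15 March 2023.
Although a pending arbitration ran from 28 February 2019 to 25 April 2019, the stated rules do not make that a tolling event, so it is disregarded.
None of the other events listed affects the running of the period under the stated rules.
Marchetti filed on 21 February 2023, before the 15 March 2023 deadline, so the action is timely.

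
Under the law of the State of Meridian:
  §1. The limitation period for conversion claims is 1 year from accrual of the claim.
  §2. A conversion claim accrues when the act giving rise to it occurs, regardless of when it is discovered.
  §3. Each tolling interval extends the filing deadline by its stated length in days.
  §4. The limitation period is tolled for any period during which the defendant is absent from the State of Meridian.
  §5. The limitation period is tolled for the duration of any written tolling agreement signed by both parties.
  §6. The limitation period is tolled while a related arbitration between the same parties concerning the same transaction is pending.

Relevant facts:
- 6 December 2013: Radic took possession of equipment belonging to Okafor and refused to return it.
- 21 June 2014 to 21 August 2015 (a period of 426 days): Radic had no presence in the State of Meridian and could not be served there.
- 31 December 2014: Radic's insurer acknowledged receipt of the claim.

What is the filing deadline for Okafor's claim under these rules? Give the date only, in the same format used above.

The limitation period began to run on 6 December 2013.
Adding the 1 year base period to 6 December 2013 gives a deadline of 6 December 2014, before any tolling.
Because the defendant's absence from the jurisdiction ran from 21 June 2014 to 21 August 2015, the deadline is extended by 426 days to 5 February 2016.
Nothing else in the chronology tolls or restarts the period.

5 February 2016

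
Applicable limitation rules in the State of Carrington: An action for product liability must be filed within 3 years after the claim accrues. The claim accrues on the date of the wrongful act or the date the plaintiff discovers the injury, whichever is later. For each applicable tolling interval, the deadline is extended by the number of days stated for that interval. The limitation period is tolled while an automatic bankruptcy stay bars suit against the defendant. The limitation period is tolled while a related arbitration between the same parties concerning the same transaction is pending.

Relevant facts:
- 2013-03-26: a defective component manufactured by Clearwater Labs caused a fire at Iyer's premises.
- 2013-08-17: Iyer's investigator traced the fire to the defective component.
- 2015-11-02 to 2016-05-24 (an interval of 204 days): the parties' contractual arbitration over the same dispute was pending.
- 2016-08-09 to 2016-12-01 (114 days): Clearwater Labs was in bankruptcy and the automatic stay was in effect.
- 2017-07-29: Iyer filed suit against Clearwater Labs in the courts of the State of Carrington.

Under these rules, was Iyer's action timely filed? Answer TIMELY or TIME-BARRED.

TIME-BARRED

Because discovery on 2013-08-17 post-dates the 2013-03-26 act, accrual under the later-of rule falls on 2013-08-17.
Adding the 3 years base period to 2013-08-17 gives a deadline of 2016-08-17, before any tolling.
The period was tolled for 204 days by the pending related arbitration (2015-11-02 to 2016-05-24), pushing the deadline to 2017-03-09.
The automatic bankruptcy stay from 2016-08-09 to 2016-12-01 tolled the period for 114 days, extending the deadline to 2017-07-01.
Iyer filed on 2017-07-29, after the 2017-07-01 deadline, so the action is time-barred.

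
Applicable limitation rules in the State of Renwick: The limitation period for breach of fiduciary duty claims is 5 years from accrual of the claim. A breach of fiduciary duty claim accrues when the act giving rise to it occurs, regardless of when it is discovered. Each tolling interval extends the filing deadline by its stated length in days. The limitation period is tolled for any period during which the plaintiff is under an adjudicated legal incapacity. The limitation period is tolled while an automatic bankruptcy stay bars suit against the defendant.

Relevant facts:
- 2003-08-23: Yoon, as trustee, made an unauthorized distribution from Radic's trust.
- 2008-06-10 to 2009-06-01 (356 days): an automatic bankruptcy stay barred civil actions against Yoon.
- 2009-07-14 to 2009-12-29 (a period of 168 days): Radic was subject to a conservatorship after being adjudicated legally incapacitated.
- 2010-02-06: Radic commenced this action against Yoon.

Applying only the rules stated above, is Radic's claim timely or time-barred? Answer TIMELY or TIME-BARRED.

The claim accrued on 2003-08-23, the date of the act.
5 years from 2003-08-23 is 2008-08-23.
Because the automatic bankruptcy stay ran from 2008-06-10 to 2009-06-01, the deadline is extended by 356 days to 2009-08-14.
The period was tolled for 168 days by the plaintiff's legal incapacity (2009-07-14 to 2009-12-29), pushing the deadline to 2010-01-29.
Radic filed on 2010-02-06, after the 2010-01-29 deadline, so the action is time-barred.

TIME-BARRED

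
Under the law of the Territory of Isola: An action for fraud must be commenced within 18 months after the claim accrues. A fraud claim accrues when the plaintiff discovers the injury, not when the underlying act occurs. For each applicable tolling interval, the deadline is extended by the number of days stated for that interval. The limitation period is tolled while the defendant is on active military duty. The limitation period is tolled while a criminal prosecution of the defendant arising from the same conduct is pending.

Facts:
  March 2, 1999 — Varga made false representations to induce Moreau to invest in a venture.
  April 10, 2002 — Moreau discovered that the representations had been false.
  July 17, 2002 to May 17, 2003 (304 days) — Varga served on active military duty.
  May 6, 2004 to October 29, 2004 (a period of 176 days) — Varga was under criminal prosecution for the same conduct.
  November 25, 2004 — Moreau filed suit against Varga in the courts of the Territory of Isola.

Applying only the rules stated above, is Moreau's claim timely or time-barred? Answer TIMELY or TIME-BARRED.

TIMELY

Under the discovery rule, the claim accrued on April 10, 2002, when Moreau discovered the injury — not on the March 2, 1999 date of the underlying act.
The untolled deadline — 18 months after April 10, 2002 — is October 10, 2003.
The period was tolled for 304 days by the defendant's active military service (July 17, 2002 to May 17, 2003), pushing the deadline to August 9, 2004.
The pending criminal prosecution from May 6, 2004 to October 29, 2004 tolled the period for 176 days, extending the deadline to February 1, 2005.
The November 25, 2004 filing precedes the February 1, 2005 deadline; the claim is timely.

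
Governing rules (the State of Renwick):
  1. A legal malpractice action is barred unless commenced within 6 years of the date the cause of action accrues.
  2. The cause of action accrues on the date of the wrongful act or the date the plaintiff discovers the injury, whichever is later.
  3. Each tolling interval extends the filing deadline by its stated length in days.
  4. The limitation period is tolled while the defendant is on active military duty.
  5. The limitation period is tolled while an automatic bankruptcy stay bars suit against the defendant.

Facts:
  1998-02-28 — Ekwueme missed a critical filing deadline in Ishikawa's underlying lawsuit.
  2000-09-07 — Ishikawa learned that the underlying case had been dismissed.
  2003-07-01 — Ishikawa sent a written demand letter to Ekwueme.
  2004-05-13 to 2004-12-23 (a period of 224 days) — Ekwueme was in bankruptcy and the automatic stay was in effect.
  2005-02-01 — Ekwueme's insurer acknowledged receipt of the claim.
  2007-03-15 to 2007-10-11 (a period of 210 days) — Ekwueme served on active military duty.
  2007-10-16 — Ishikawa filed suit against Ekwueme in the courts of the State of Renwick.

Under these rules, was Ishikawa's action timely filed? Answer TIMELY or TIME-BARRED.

TIMELY

Because discovery on 2000-09-07 post-dates the 1998-02-28 act, accrual under the later-of rule falls on 2000-09-07.
Adding the 6 years base period to 2000-09-07 gives a deadline of 2006-09-07, before any tolling.
The automatic bankruptcy stay from 2004-05-13 to 2004-12-23 tolled the period for 224 days, extending the deadline to 2007-04-19.
The defendant's active military service from 2007-03-15 to 2007-10-11 tolled the period for 210 days, extending the deadline to 2007-11-15.
Nothing else in the chronology tolls or restarts the period.
The 2007-10-16 filing precedes the 2007-11-15 deadline; the claim is timely.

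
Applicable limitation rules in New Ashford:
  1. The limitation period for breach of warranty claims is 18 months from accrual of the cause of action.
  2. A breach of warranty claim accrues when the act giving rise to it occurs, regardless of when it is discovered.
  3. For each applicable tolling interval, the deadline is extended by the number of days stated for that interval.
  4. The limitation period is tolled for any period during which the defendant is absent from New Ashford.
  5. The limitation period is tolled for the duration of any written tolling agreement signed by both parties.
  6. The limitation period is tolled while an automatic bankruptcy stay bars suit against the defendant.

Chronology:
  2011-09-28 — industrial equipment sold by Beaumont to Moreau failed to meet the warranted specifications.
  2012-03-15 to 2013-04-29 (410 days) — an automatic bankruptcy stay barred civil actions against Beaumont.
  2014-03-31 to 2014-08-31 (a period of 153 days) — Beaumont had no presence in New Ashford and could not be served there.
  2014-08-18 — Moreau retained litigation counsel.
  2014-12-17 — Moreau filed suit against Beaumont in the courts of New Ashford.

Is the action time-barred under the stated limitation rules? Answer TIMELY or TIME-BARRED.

TIME-BARRED

The claim accrued on 2011-09-28, when the wrongful act occurred.
The untolled deadline — 18 months after 2011-09-28 — is 2013-03-28.
Because the automatic bankruptcy stay ran from 2012-03-15 to 2013-04-29, the deadline is extended by 410 days to 2014-05-12.
Because the defendant's absence from the jurisdiction ran from 2014-03-31 to 2014-08-31, the deadline is extended by 153 days to 2014-10-12.
None of the other events listed affects the running of the period under the stated rules.
Filing on 2014-12-17 missed the 2014-10-12 deadline — the action is time-barred.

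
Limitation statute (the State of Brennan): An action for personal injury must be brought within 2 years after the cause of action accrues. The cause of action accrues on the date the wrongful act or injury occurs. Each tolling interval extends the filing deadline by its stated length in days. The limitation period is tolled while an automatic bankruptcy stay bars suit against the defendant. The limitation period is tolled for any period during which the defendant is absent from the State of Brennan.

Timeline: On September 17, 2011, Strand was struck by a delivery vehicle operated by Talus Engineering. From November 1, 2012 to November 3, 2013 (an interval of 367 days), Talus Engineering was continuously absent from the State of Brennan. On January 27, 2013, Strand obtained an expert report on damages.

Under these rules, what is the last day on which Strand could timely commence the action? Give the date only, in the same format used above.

September 19, 2014

The claim accrued on September 17, 2011, when the wrongful act occurred.
2 years from September 17, 2011 is September 17, 2013.
The period was tolled for 367 days by the defendant's absence from the jurisdiction (November 1, 2012 to November 3, 2013), pushing the deadline to September 19, 2014.
None of the other events listed affects the running of the period under the stated rules.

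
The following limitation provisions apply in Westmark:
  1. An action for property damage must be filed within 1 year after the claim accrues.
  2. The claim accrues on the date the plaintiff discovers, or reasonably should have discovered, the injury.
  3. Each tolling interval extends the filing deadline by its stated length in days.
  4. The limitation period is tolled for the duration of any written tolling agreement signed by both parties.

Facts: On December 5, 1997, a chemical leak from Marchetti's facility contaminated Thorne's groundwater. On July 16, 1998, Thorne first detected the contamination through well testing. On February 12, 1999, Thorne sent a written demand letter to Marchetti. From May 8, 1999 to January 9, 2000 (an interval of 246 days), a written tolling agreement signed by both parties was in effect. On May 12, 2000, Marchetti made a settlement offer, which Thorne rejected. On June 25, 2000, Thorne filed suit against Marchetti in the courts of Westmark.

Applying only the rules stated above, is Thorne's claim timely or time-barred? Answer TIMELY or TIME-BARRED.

TIME-BARRED

Under the discovery rule, the claim accrued on July 16, 1998, when Thorne discovered the injury — not on the December 5, 1997 date of the underlying act.
Adding the 1 year base period to July 16, 1998 gives a deadline of July 16, 1999, before any tolling.
The written tolling agreement from May 8, 1999 to January 9, 2000 tolled the period for 246 days, extending the deadline to March 18, 2000.
None of the other events listed affects the running of the period under the stated rules.
Filing on June 25, 2000 missed the March 18, 2000 deadline — the action is time-barred.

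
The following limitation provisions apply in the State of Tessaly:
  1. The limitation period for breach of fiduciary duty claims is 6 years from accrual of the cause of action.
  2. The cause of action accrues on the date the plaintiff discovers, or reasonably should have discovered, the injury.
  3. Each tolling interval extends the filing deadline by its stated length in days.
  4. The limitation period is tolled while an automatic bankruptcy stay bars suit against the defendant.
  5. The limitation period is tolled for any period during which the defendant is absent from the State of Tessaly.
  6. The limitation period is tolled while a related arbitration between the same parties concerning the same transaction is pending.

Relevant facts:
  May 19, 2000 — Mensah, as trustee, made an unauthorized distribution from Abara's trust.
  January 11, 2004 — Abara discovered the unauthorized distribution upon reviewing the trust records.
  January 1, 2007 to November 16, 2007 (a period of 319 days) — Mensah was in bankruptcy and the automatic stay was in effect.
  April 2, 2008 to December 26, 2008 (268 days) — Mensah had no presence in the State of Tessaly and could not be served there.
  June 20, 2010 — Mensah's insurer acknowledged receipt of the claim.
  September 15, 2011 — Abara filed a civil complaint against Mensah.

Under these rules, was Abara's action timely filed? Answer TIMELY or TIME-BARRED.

TIME-BARRED

Under the discovery rule, the claim accrued on January 11, 2004, when Abara discovered the injury — not on the May 19, 2000 date of the underlying act.
The untolled deadline — 6 years after January 11, 2004 — is January 11, 2010.
The automatic bankruptcy stay from January 1, 2007 to November 16, 2007 tolled the period for 319 days, extending the deadline to November 26, 2010.
The period was tolled for 268 days by the defendant's absence from the jurisdiction (April 2, 2008 to December 26, 2008), pushing the deadline to August 21, 2011.
None of the other events listed affects the running of the period under the stated rules.
The September 15, 2011 filing falls after the August 21, 2011 deadline; the claim is time-barred.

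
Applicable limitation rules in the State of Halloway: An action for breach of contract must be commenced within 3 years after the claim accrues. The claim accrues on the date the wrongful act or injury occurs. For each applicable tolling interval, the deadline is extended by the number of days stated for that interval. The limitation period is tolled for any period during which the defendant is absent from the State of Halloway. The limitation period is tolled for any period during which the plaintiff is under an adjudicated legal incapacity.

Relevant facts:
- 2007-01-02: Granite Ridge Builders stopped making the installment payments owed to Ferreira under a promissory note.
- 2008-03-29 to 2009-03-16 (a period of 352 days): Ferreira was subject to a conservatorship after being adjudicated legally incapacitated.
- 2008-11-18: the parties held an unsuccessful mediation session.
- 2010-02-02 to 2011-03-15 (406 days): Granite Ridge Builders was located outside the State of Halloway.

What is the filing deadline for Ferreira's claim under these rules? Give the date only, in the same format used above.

2012-01-30

The claim accrued on 2007-01-02, when the wrongful act occurred.
Adding the 3 years base period to 2007-01-02 gives a deadline of 2010-01-02, before any tolling.
The period was tolled for 352 days by the plaintiff's legal incapacity (2008-03-29 to 2009-03-16), pushing the deadline to 2010-12-20.
The defendant's absence from the jurisdiction from 2010-02-02 to 2011-03-15 tolled the period for 406 days, extending the deadline to 2012-01-30.
Nothing else in the chronology tolls or restarts the period.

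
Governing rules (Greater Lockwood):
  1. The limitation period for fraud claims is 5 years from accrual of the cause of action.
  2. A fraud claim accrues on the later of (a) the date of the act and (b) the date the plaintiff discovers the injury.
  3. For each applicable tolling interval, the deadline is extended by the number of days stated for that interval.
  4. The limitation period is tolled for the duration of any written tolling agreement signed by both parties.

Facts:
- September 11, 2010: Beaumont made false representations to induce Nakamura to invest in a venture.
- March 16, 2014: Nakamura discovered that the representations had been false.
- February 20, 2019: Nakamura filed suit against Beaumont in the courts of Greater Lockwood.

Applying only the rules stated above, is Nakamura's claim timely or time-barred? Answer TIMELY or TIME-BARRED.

Because discovery on March 16, 2014 post-dates the September 11, 2010 act, accrual under the later-of rule falls on March 16, 2014.
The untolled deadline — 5 years after March 16, 2014 — is March 16, 2019.
The February 20, 2019 filing precedes the March 16, 2019 deadline; the claim is timely.

TIMELY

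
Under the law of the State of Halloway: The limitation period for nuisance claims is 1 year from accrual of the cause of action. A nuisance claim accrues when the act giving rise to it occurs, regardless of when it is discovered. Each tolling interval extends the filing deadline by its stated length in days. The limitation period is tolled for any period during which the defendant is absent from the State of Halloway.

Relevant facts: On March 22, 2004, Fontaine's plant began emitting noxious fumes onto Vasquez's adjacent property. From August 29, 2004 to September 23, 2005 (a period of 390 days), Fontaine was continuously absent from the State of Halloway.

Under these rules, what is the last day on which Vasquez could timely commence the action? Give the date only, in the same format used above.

April 16, 2006

The claim accrued on March 22, 2004, when the wrongful act occurred.
1 year from March 22, 2004 is March 22, 2005.
The defendant's absence from the jurisdiction from August 29, 2004 to September 23, 2005 tolled the period for 390 days, extending the deadline to April 16, 2006.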